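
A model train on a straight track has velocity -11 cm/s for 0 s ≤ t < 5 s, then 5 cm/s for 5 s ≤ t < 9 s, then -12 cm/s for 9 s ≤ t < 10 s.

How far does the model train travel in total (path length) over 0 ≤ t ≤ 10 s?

Total distance travelled is ∫|v| dt — sum the magnitudes of each area piece.
0–5 s: |-11| × 5 = 55 cm
5–9 s: |5| × 4 = 20 cm
9–10 s: |-12| × 1 = 12 cm
Total distance = 87 cm

87 cm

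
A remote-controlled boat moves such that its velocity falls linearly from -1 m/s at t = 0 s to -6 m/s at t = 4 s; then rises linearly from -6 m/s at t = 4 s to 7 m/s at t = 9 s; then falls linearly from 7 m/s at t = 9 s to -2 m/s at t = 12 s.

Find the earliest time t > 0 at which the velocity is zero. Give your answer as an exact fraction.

v changes sign on 4–9 s (from -6 to 7); the graph is linear there, so v = 0 at t = 4 + (6)·(9 − 4)/(7 − -6) = 82/13 s.

t = 82/13 s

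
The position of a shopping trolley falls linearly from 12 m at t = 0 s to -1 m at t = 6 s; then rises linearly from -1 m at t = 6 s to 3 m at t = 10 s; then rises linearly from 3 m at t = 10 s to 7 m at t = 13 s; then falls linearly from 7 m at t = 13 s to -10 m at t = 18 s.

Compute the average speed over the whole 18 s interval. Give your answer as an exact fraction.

19/9 m/s

Average speed = (total path length)/(elapsed time); on a piecewise-linear x-t graph the path length is Σ|Δx|.
0–6 s: |Δx| = |-1 − 12| = 13 m
6–10 s: |Δx| = |3 − -1| = 4 m
10–13 s: |Δx| = |7 − 3| = 4 m
13–18 s: |Δx| = |-10 − 7| = 17 m
Total path = 38 m; average speed = 38/18 = 19/9 m/s.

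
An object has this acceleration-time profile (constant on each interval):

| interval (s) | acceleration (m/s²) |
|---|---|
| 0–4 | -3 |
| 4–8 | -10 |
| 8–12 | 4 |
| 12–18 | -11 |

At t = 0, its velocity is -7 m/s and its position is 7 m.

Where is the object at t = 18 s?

-861 m

On each constant-a segment, Δv = aΔt and Δx = v₀Δt + ½aΔt²; chain segment to segment.
0–4 s: v starts -7 m/s; Δx = -7·4 + ½·-3·4² = -52 m; v ends -19 m/s.
4–8 s: v starts -19 m/s; Δx = -19·4 + ½·-10·4² = -156 m; v ends -59 m/s.
8–12 s: v starts -59 m/s; Δx = -59·4 + ½·4·4² = -204 m; v ends -43 m/s.
12–18 s: v starts -43 m/s; Δx = -43·6 + ½·-11·6² = -456 m; v ends -109 m/s.
x(18) = 7 + Σ Δx = -861 m.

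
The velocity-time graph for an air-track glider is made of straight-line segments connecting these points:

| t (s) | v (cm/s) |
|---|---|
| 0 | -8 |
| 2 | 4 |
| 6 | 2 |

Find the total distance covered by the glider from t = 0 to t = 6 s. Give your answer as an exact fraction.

56/3 cm

Total distance travelled is ∫|v| dt — sum the magnitudes of each area piece.
0–2 s: v = 0 at t = 4/3 s; triangle areas 16/3 + 4/3 = 20/3 cm
2–6 s: |½(4 + 2)(4)| = 12 cm
Total distance = 56/3 cm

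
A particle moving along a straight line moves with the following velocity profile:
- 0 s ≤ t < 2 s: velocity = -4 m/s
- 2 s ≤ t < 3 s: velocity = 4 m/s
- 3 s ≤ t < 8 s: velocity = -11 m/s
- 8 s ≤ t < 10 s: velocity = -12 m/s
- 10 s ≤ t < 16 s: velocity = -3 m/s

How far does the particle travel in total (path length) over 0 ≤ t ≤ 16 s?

109 m

Total distance travelled is ∫|v| dt — sum the magnitudes of each area piece.
0–2 s: |-4| × 2 = 8 m
2–3 s: |4| × 1 = 4 m
3–8 s: |-11| × 5 = 55 m
8–10 s: |-12| × 2 = 24 m
10–16 s: |-3| × 6 = 18 m
Total distance = 109 m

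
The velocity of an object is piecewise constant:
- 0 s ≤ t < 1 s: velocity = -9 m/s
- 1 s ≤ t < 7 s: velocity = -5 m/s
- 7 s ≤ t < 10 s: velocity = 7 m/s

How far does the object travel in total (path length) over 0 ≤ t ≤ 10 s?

Distance (not displacement) is the total path length: add the absolute areas under v-t.
0–1 s: |-9| × 1 = 9 m
1–7 s: |-5| × 6 = 30 m
7–10 s: |7| × 3 = 21 m
Total distance = 60 m

60 m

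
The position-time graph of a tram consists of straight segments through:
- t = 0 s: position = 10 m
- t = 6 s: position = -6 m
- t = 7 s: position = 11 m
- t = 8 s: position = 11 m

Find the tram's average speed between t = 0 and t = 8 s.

Average speed = (total path length)/(elapsed time); on a piecewise-linear x-t graph the path length is Σ|Δx|.
0–6 s: |Δx| = |-6 − 10| = 16 m
6–7 s: |Δx| = |11 − -6| = 17 m
7–8 s: |Δx| = |11 − 11| = 0 m
Total path = 33 m; average speed = 33/8 = 4.125 m/s.

4.125 m/s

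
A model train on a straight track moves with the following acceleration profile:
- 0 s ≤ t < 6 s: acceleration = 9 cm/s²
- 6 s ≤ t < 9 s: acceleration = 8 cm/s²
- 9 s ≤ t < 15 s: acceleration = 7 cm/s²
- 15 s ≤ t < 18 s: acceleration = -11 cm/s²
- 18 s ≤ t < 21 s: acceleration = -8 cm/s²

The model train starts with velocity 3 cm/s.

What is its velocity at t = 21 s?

Δv equals the area under the a-t graph; then v = v₀ + Δv.
0–6 s: 9 × 6 = 54 cm/s
6–9 s: 8 × 3 = 24 cm/s
9–15 s: 7 × 6 = 42 cm/s
15–18 s: -11 × 3 = -33 cm/s
18–21 s: -8 × 3 = -24 cm/s
Δv = 63 cm/s, so v(21) = 3 + (63) = 66 cm/s.

66 cm/s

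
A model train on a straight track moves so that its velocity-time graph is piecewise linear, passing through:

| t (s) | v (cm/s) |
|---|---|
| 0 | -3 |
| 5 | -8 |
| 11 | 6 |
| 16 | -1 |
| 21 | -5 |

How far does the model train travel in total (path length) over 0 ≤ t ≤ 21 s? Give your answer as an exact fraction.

Total distance travelled is ∫|v| dt — sum the magnitudes of each area piece.
0–5 s: |½(-3 + -8)(5)| = 27.5 cm
5–11 s: v = 0 at t = 59/7 s; triangle areas 96/7 + 54/7 = 150/7 cm
11–16 s: v = 0 at t = 107/7 s; triangle areas 90/7 + 5/14 = 185/14 cm
16–21 s: |½(-1 + -5)(5)| = 15 cm
Total distance = 540/7 cm

540/7 cm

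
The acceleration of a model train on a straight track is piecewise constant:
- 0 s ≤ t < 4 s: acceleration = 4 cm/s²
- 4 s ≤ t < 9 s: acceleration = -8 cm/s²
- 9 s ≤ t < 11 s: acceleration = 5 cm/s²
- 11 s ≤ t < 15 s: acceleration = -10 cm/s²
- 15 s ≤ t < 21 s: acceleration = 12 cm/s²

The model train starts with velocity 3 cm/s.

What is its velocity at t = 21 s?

Δv equals the area under the a-t graph; then v = v₀ + Δv.
0–4 s: 4 × 4 = 16 cm/s
4–9 s: -8 × 5 = -40 cm/s
9–11 s: 5 × 2 = 10 cm/s
11–15 s: -10 × 4 = -40 cm/s
15–21 s: 12 × 6 = 72 cm/s
Δv = 18 cm/s, so v(21) = 3 + (18) = 21 cm/s.

21 cm/s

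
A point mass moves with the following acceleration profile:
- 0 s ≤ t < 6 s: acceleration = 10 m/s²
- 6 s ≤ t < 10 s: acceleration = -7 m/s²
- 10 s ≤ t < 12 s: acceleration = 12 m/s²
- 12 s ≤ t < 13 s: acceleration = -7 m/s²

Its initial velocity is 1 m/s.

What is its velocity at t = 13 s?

Δv equals the area under the a-t graph; then v = v₀ + Δv.
0–6 s: 10 × 6 = 60 m/s
6–10 s: -7 × 4 = -28 m/s
10–12 s: 12 × 2 = 24 m/s
12–13 s: -7 × 1 = -7 m/s
Δv = 49 m/s, so v(13) = 1 + (49) = 50 m/s.

50 m/s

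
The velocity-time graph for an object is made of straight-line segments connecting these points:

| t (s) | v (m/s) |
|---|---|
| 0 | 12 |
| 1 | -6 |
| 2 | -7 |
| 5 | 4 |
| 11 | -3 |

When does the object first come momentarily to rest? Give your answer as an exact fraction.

t = 2/3 s

v changes sign on 0–1 s (from 12 to -6); the graph is linear there, so v = 0 at t = 0 + (-12)·(1 − 0)/(-6 − 12) = 2/3 s.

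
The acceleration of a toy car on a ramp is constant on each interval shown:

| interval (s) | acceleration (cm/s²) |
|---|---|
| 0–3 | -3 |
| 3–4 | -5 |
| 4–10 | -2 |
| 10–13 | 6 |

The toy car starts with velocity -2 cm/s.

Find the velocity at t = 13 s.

Δv equals the area under the a-t graph; then v = v₀ + Δv.
0–3 s: -3 × 3 = -9 cm/s
3–4 s: -5 × 1 = -5 cm/s
4–10 s: -2 × 6 = -12 cm/s
10–13 s: 6 × 3 = 18 cm/s
Δv = -8 cm/s, so v(13) = -2 + (-8) = -10 cm/s.

-10 cm/s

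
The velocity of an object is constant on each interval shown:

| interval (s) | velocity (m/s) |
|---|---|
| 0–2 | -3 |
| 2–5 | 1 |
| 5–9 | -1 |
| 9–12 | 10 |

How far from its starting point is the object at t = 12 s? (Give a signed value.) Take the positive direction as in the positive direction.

23 m

Displacement is the signed area under the v-t curve.
0–2 s: -3 × 2 = -6 m
2–5 s: 1 × 3 = 3 m
5–9 s: -1 × 4 = -4 m
9–12 s: 10 × 3 = 30 m
Net displacement = 23 m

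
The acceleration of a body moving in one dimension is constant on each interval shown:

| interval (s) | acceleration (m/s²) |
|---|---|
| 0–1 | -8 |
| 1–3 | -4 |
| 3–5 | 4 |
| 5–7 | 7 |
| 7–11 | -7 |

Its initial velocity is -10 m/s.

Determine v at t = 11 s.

Δv equals the area under the a-t graph; then v = v₀ + Δv.
0–1 s: -8 × 1 = -8 m/s
1–3 s: -4 × 2 = -8 m/s
3–5 s: 4 × 2 = 8 m/s
5–7 s: 7 × 2 = 14 m/s
7–11 s: -7 × 4 = -28 m/s
Δv = -22 m/s, so v(11) = -10 + (-22) = -32 m/s.

-32 m/s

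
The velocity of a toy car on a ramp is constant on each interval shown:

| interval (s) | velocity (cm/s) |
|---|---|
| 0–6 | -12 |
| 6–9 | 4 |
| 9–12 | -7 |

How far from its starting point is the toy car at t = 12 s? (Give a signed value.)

-81 cm

Displacement is the signed area under the v-t curve.
0–6 s: -12 × 6 = -72 cm
6–9 s: 4 × 3 = 12 cm
9–12 s: -7 × 3 = -21 cm
Net displacement = -81 cm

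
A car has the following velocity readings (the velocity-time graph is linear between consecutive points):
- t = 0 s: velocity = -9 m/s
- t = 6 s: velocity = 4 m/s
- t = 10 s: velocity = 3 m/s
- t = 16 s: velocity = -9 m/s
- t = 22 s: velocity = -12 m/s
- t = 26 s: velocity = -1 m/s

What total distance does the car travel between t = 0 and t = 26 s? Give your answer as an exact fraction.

Total distance travelled is ∫|v| dt — sum the magnitudes of each area piece.
0–6 s: v = 0 at t = 54/13 s; triangle areas 243/13 + 48/13 = 291/13 m
6–10 s: |½(4 + 3)(4)| = 14 m
10–16 s: v = 0 at t = 11.5 s; triangle areas 2.25 + 20.25 = 22.5 m
16–22 s: |½(-9 + -12)(6)| = 63 m
22–26 s: |½(-12 + -1)(4)| = 26 m
Total distance = 3845/26 m

3845/26 m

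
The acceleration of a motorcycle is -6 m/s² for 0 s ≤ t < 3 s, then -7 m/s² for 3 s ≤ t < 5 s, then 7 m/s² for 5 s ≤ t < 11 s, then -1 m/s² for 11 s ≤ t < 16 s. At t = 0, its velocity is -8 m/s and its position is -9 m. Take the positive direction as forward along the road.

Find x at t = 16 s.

-242.5 m

On each constant-a segment, Δv = aΔt and Δx = v₀Δt + ½aΔt²; chain segment to segment.
0–3 s: v starts -8 m/s; Δx = -8·3 + ½·-6·3² = -51 m; v ends -26 m/s.
3–5 s: v starts -26 m/s; Δx = -26·2 + ½·-7·2² = -66 m; v ends -40 m/s.
5–11 s: v starts -40 m/s; Δx = -40·6 + ½·7·6² = -114 m; v ends 2 m/s.
11–16 s: v starts 2 m/s; Δx = 2·5 + ½·-1·5² = -2.5 m; v ends -3 m/s.
x(16) = -9 + Σ Δx = -242.5 m.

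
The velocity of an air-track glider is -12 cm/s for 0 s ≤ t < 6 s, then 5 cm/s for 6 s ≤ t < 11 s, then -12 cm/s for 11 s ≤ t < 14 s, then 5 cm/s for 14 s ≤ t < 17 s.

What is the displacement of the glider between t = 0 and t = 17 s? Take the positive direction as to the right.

-68 cm

Displacement is the signed area under the v-t curve.
0–6 s: -12 × 6 = -72 cm
6–11 s: 5 × 5 = 25 cm
11–14 s: -12 × 3 = -36 cm
14–17 s: 5 × 3 = 15 cm
Net displacement = -68 cm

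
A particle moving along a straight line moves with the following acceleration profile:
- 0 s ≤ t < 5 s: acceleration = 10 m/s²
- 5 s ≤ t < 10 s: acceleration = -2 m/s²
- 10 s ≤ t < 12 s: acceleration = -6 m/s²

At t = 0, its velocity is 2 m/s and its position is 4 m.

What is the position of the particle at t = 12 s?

446 m

On each constant-a segment, Δv = aΔt and Δx = v₀Δt + ½aΔt²; chain segment to segment.
0–5 s: v starts 2 m/s; Δx = 2·5 + ½·10·5² = 135 m; v ends 52 m/s.
5–10 s: v starts 52 m/s; Δx = 52·5 + ½·-2·5² = 235 m; v ends 42 m/s.
10–12 s: v starts 42 m/s; Δx = 42·2 + ½·-6·2² = 72 m; v ends 30 m/s.
x(12) = 4 + Σ Δx = 446 m.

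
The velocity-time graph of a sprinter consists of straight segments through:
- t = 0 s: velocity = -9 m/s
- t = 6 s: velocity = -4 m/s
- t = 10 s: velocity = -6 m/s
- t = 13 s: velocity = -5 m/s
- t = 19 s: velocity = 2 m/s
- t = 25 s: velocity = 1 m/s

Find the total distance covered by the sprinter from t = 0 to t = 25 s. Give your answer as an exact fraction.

Total distance travelled is ∫|v| dt — sum the magnitudes of each area piece.
0–6 s: |½(-9 + -4)(6)| = 39 m
6–10 s: |½(-4 + -6)(4)| = 20 m
10–13 s: |½(-6 + -5)(3)| = 16.5 m
13–19 s: v = 0 at t = 121/7 s; triangle areas 75/7 + 12/7 = 87/7 m
19–25 s: |½(2 + 1)(6)| = 9 m
Total distance = 1357/14 m

1357/14 m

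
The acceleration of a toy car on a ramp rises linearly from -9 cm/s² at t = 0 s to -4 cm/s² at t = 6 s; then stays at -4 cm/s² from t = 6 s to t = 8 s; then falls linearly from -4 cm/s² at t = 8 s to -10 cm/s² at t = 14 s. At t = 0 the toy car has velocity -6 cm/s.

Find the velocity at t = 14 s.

-95 cm/s

Δv equals the area under the a-t graph; then v = v₀ + Δv.
0–6 s: ½(-9 + -4)(6) = -39 cm/s
6–8 s: -4 × 2 = -8 cm/s
8–14 s: ½(-4 + -10)(6) = -42 cm/s
Δv = -89 cm/s, so v(14) = -6 + (-89) = -95 cm/s.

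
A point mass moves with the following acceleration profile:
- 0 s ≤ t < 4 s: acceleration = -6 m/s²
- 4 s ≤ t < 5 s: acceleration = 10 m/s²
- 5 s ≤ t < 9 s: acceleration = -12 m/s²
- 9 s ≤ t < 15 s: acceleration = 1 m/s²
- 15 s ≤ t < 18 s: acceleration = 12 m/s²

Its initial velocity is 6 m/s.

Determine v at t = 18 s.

Δv equals the area under the a-t graph; then v = v₀ + Δv.
0–4 s: -6 × 4 = -24 m/s
4–5 s: 10 × 1 = 10 m/s
5–9 s: -12 × 4 = -48 m/s
9–15 s: 1 × 6 = 6 m/s
15–18 s: 12 × 3 = 36 m/s
Δv = -20 m/s, so v(18) = 6 + (-20) = -14 m/s.

-14 m/s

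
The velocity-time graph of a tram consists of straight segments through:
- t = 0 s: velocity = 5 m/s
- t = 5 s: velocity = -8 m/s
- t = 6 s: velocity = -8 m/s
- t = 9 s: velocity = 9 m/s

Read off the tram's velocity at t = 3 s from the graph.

On 0–5 s the graph is linear from 5 to -8 m/s: v(3) = 5 + (-8 − 5)·(3 − 0)/(5 − 0) = -2.8 m/s.

-2.8 m/s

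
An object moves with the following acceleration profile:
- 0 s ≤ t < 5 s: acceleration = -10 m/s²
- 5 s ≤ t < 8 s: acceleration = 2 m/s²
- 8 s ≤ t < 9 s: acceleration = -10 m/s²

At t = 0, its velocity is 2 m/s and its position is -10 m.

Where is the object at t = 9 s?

On each constant-a segment, Δv = aΔt and Δx = v₀Δt + ½aΔt²; chain segment to segment.
0–5 s: v starts 2 m/s; Δx = 2·5 + ½·-10·5² = -115 m; v ends -48 m/s.
5–8 s: v starts -48 m/s; Δx = -48·3 + ½·2·3² = -135 m; v ends -42 m/s.
8–9 s: v starts -42 m/s; Δx = -42·1 + ½·-10·1² = -47 m; v ends -52 m/s.
x(9) = -10 + Σ Δx = -307 m.

-307 m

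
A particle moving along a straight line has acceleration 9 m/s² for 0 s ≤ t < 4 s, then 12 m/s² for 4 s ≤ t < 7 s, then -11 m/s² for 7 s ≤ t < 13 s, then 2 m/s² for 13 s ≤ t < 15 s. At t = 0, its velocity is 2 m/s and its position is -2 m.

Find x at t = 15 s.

On each constant-a segment, Δv = aΔt and Δx = v₀Δt + ½aΔt²; chain segment to segment.
0–4 s: v starts 2 m/s; Δx = 2·4 + ½·9·4² = 80 m; v ends 38 m/s.
4–7 s: v starts 38 m/s; Δx = 38·3 + ½·12·3² = 168 m; v ends 74 m/s.
7–13 s: v starts 74 m/s; Δx = 74·6 + ½·-11·6² = 246 m; v ends 8 m/s.
13–15 s: v starts 8 m/s; Δx = 8·2 + ½·2·2² = 20 m; v ends 12 m/s.
x(15) = -2 + Σ Δx = 512 m.

512 m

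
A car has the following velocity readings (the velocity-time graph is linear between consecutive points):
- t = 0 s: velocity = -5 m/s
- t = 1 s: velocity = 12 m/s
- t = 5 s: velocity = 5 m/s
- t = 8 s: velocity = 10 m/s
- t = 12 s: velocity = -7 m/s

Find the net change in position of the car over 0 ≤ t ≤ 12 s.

66 m

Net displacement equals the area under the velocity-time graph (areas below the axis count negative).
0–1 s: ½(-5 + 12)(1) = 3.5 m
1–5 s: ½(12 + 5)(4) = 34 m
5–8 s: ½(5 + 10)(3) = 22.5 m
8–12 s: ½(10 + -7)(4) = 6 m
Net displacement = 66 m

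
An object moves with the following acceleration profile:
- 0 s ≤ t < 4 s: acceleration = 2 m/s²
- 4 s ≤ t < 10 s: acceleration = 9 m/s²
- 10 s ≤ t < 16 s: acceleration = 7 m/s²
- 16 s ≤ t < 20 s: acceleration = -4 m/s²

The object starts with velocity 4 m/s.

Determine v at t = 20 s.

Δv equals the area under the a-t graph; then v = v₀ + Δv.
0–4 s: 2 × 4 = 8 m/s
4–10 s: 9 × 6 = 54 m/s
10–16 s: 7 × 6 = 42 m/s
16–20 s: -4 × 4 = -16 m/s
Δv = 88 m/s, so v(20) = 4 + (88) = 92 m/s.

92 m/s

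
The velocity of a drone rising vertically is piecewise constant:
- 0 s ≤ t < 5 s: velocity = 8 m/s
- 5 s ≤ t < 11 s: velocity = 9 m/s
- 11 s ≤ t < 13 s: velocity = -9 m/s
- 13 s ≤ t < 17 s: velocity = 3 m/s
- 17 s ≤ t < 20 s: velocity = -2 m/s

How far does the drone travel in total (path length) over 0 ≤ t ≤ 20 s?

Total distance travelled is ∫|v| dt — sum the magnitudes of each area piece.
0–5 s: |8| × 5 = 40 m
5–11 s: |9| × 6 = 54 m
11–13 s: |-9| × 2 = 18 m
13–17 s: |3| × 4 = 12 m
17–20 s: |-2| × 3 = 6 m
Total distance = 130 m

130 m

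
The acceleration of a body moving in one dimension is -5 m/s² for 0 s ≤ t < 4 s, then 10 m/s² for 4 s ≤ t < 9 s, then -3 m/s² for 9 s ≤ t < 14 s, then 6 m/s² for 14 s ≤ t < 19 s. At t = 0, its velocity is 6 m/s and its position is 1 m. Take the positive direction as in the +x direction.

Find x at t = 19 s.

On each constant-a segment, Δv = aΔt and Δx = v₀Δt + ½aΔt²; chain segment to segment.
0–4 s: v starts 6 m/s; Δx = 6·4 + ½·-5·4² = -16 m; v ends -14 m/s.
4–9 s: v starts -14 m/s; Δx = -14·5 + ½·10·5² = 55 m; v ends 36 m/s.
9–14 s: v starts 36 m/s; Δx = 36·5 + ½·-3·5² = 142.5 m; v ends 21 m/s.
14–19 s: v starts 21 m/s; Δx = 21·5 + ½·6·5² = 180 m; v ends 51 m/s.
x(19) = 1 + Σ Δx = 362.5 m.

362.5 m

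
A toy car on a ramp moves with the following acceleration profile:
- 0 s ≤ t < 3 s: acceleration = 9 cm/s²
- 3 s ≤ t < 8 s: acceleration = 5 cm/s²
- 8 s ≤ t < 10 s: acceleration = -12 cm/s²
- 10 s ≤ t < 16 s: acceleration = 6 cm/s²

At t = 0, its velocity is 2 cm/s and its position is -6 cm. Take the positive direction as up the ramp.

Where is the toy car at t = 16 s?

620 cm

On each constant-a segment, Δv = aΔt and Δx = v₀Δt + ½aΔt²; chain segment to segment.
0–3 s: v starts 2 cm/s; Δx = 2·3 + ½·9·3² = 46.5 cm; v ends 29 cm/s.
3–8 s: v starts 29 cm/s; Δx = 29·5 + ½·5·5² = 207.5 cm; v ends 54 cm/s.
8–10 s: v starts 54 cm/s; Δx = 54·2 + ½·-12·2² = 84 cm; v ends 30 cm/s.
10–16 s: v starts 30 cm/s; Δx = 30·6 + ½·6·6² = 288 cm; v ends 66 cm/s.
x(16) = -6 + Σ Δx = 620 cm.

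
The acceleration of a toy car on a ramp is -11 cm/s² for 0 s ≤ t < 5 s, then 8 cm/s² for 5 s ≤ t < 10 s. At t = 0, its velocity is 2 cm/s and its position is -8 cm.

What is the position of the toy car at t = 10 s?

On each constant-a segment, Δv = aΔt and Δx = v₀Δt + ½aΔt²; chain segment to segment.
0–5 s: v starts 2 cm/s; Δx = 2·5 + ½·-11·5² = -127.5 cm; v ends -53 cm/s.
5–10 s: v starts -53 cm/s; Δx = -53·5 + ½·8·5² = -165 cm; v ends -13 cm/s.
x(10) = -8 + Σ Δx = -300.5 cm.

-300.5 cm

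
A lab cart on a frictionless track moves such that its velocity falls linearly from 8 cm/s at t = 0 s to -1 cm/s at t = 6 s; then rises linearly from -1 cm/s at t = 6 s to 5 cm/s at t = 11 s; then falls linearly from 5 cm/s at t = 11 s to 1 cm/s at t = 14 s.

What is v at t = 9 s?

On 6–11 s the graph is linear from -1 to 5 cm/s: v(9) = -1 + (5 − -1)·(9 − 6)/(11 − 6) = 2.6 cm/s.

2.6 cm/s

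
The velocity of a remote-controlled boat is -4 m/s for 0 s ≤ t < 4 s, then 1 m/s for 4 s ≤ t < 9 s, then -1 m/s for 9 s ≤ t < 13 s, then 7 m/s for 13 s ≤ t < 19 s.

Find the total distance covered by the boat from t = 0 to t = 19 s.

Distance (not displacement) is the total path length: add the absolute areas under v-t.
0–4 s: |-4| × 4 = 16 m
4–9 s: |1| × 5 = 5 m
9–13 s: |-1| × 4 = 4 m
13–19 s: |7| × 6 = 42 m
Total distance = 67 m

67 m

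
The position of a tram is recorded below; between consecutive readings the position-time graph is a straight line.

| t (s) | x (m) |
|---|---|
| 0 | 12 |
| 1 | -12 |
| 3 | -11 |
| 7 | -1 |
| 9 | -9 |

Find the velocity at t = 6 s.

2.5 m/s

Velocity is the slope of the x-t graph on 3–7 s: (-1 − -11)/(7 − 3) = 2.5 m/s.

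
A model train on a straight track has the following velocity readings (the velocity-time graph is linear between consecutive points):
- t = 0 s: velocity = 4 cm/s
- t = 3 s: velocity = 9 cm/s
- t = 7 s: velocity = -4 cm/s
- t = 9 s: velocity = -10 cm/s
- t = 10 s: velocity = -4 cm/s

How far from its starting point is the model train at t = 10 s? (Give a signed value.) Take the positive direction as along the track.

8.5 cm

Displacement is the signed area under the v-t curve.
0–3 s: ½(4 + 9)(3) = 19.5 cm
3–7 s: ½(9 + -4)(4) = 10 cm
7–9 s: ½(-4 + -10)(2) = -14 cm
9–10 s: ½(-10 + -4)(1) = -7 cm
Net displacement = 8.5 cm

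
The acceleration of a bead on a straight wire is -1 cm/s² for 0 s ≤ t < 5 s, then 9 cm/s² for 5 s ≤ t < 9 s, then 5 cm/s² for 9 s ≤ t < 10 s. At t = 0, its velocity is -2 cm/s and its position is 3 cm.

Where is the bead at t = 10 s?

56 cm

On each constant-a segment, Δv = aΔt and Δx = v₀Δt + ½aΔt²; chain segment to segment.
0–5 s: v starts -2 cm/s; Δx = -2·5 + ½·-1·5² = -22.5 cm; v ends -7 cm/s.
5–9 s: v starts -7 cm/s; Δx = -7·4 + ½·9·4² = 44 cm; v ends 29 cm/s.
9–10 s: v starts 29 cm/s; Δx = 29·1 + ½·5·1² = 31.5 cm; v ends 34 cm/s.
x(10) = 3 + Σ Δx = 56 cm.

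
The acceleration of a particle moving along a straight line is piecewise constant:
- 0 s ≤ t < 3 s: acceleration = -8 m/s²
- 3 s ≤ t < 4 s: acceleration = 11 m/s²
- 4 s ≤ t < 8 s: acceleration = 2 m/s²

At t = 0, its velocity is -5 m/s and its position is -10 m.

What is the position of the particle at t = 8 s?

On each constant-a segment, Δv = aΔt and Δx = v₀Δt + ½aΔt²; chain segment to segment.
0–3 s: v starts -5 m/s; Δx = -5·3 + ½·-8·3² = -51 m; v ends -29 m/s.
3–4 s: v starts -29 m/s; Δx = -29·1 + ½·11·1² = -23.5 m; v ends -18 m/s.
4–8 s: v starts -18 m/s; Δx = -18·4 + ½·2·4² = -56 m; v ends -10 m/s.
x(8) = -10 + Σ Δx = -140.5 m.

-140.5 m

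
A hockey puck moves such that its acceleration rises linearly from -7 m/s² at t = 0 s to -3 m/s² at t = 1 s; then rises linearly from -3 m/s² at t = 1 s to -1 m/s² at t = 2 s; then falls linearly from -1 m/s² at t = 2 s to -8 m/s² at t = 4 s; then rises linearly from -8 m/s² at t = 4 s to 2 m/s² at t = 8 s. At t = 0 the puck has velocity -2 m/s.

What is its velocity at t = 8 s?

Δv equals the area under the a-t graph; then v = v₀ + Δv.
0–1 s: ½(-7 + -3)(1) = -5 m/s
1–2 s: ½(-3 + -1)(1) = -2 m/s
2–4 s: ½(-1 + -8)(2) = -9 m/s
4–8 s: ½(-8 + 2)(4) = -12 m/s
Δv = -28 m/s, so v(8) = -2 + (-28) = -30 m/s.

-30 m/s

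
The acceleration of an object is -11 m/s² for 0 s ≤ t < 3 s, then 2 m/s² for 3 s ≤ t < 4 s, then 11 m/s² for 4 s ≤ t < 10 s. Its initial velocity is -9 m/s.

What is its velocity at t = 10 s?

26 m/s

Δv equals the area under the a-t graph; then v = v₀ + Δv.
0–3 s: -11 × 3 = -33 m/s
3–4 s: 2 × 1 = 2 m/s
4–10 s: 11 × 6 = 66 m/s
Δv = 35 m/s, so v(10) = -9 + (35) = 26 m/s.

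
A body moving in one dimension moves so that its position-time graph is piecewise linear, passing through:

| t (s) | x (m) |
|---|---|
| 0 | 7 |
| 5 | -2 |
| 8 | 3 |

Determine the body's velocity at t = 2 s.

Velocity is the slope of the x-t graph on 0–5 s: (-2 − 7)/(5 − 0) = -1.8 m/s.

-1.8 m/s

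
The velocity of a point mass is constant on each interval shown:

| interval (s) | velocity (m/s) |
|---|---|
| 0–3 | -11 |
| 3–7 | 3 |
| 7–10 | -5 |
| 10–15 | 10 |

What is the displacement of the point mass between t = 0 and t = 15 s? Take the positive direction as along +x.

Net displacement equals the area under the velocity-time graph (areas below the axis count negative).
0–3 s: -11 × 3 = -33 m
3–7 s: 3 × 4 = 12 m
7–10 s: -5 × 3 = -15 m
10–15 s: 10 × 5 = 50 m
Net displacement = 14 m

14 m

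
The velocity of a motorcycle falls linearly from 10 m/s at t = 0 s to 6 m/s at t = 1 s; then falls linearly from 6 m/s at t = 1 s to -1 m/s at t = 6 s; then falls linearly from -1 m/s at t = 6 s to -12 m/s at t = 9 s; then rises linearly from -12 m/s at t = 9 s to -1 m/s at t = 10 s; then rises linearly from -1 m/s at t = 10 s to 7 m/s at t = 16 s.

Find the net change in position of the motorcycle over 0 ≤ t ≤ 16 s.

12.5 m

Net displacement equals the area under the velocity-time graph (areas below the axis count negative).
0–1 s: ½(10 + 6)(1) = 8 m
1–6 s: ½(6 + -1)(5) = 12.5 m
6–9 s: ½(-1 + -12)(3) = -19.5 m
9–10 s: ½(-12 + -1)(1) = -6.5 m
10–16 s: ½(-1 + 7)(6) = 18 m
Net displacement = 12.5 m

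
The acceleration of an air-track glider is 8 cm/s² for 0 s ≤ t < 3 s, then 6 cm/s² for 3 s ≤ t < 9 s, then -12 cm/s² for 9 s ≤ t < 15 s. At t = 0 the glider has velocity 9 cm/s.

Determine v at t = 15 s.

-3 cm/s

Δv equals the area under the a-t graph; then v = v₀ + Δv.
0–3 s: 8 × 3 = 24 cm/s
3–9 s: 6 × 6 = 36 cm/s
9–15 s: -12 × 6 = -72 cm/s
Δv = -12 cm/s, so v(15) = 9 + (-12) = -3 cm/s.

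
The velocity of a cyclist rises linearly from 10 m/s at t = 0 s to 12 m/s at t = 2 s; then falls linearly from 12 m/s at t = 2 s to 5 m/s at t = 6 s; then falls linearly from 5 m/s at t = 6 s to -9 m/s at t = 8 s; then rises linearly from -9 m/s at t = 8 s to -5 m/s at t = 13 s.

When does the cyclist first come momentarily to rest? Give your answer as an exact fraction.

v changes sign on 6–8 s (from 5 to -9); the graph is linear there, so v = 0 at t = 6 + (-5)·(8 − 6)/(-9 − 5) = 47/7 s.

t = 47/7 s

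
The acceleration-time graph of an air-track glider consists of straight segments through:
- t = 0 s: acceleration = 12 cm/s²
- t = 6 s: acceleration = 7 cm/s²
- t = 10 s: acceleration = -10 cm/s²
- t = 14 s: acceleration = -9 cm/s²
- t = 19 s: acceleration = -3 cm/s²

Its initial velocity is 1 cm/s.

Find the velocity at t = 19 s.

-16 cm/s

Δv equals the area under the a-t graph; then v = v₀ + Δv.
0–6 s: ½(12 + 7)(6) = 57 cm/s
6–10 s: ½(7 + -10)(4) = -6 cm/s
10–14 s: ½(-10 + -9)(4) = -38 cm/s
14–19 s: ½(-9 + -3)(5) = -30 cm/s
Δv = -17 cm/s, so v(19) = 1 + (-17) = -16 cm/s.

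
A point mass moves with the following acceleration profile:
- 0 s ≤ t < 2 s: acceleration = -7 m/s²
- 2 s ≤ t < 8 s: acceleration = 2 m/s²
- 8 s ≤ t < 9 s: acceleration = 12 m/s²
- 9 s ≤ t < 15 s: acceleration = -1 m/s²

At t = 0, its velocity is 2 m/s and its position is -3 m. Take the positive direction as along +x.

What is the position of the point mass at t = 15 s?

11 m

On each constant-a segment, Δv = aΔt and Δx = v₀Δt + ½aΔt²; chain segment to segment.
0–2 s: v starts 2 m/s; Δx = 2·2 + ½·-7·2² = -10 m; v ends -12 m/s.
2–8 s: v starts -12 m/s; Δx = -12·6 + ½·2·6² = -36 m; v ends 0 m/s.
8–9 s: v starts 0 m/s; Δx = 0·1 + ½·12·1² = 6 m; v ends 12 m/s.
9–15 s: v starts 12 m/s; Δx = 12·6 + ½·-1·6² = 54 m; v ends 6 m/s.
x(15) = -3 + Σ Δx = 11 m.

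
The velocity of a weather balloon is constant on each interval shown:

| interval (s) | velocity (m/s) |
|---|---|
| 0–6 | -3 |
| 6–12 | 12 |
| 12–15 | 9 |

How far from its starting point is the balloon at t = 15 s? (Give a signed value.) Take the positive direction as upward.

81 m

Displacement is the signed area under the v-t curve.
0–6 s: -3 × 6 = -18 m
6–12 s: 12 × 6 = 72 m
12–15 s: 9 × 3 = 27 m
Net displacement = 81 m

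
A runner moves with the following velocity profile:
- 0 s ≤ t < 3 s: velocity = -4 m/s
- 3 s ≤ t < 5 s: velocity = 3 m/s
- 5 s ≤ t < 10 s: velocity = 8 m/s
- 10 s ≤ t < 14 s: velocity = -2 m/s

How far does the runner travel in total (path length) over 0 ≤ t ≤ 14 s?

66 m

Total distance travelled is ∫|v| dt — sum the magnitudes of each area piece.
0–3 s: |-4| × 3 = 12 m
3–5 s: |3| × 2 = 6 m
5–10 s: |8| × 5 = 40 m
10–14 s: |-2| × 4 = 8 m
Total distance = 66 m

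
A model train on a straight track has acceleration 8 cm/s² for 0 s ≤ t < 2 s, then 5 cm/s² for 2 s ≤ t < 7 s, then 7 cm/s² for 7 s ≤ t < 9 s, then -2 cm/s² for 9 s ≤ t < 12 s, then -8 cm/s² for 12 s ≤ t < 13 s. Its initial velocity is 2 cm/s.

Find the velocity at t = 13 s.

Δv equals the area under the a-t graph; then v = v₀ + Δv.
0–2 s: 8 × 2 = 16 cm/s
2–7 s: 5 × 5 = 25 cm/s
7–9 s: 7 × 2 = 14 cm/s
9–12 s: -2 × 3 = -6 cm/s
12–13 s: -8 × 1 = -8 cm/s
Δv = 41 cm/s, so v(13) = 2 + (41) = 43 cm/s.

43 cm/s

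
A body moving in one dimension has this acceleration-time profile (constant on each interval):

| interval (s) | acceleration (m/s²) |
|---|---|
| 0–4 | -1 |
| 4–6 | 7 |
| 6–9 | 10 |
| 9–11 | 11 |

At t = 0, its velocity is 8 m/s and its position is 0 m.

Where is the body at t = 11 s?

On each constant-a segment, Δv = aΔt and Δx = v₀Δt + ½aΔt²; chain segment to segment.
0–4 s: v starts 8 m/s; Δx = 8·4 + ½·-1·4² = 24 m; v ends 4 m/s.
4–6 s: v starts 4 m/s; Δx = 4·2 + ½·7·2² = 22 m; v ends 18 m/s.
6–9 s: v starts 18 m/s; Δx = 18·3 + ½·10·3² = 99 m; v ends 48 m/s.
9–11 s: v starts 48 m/s; Δx = 48·2 + ½·11·2² = 118 m; v ends 70 m/s.
x(11) = 0 + Σ Δx = 263 m.

263 m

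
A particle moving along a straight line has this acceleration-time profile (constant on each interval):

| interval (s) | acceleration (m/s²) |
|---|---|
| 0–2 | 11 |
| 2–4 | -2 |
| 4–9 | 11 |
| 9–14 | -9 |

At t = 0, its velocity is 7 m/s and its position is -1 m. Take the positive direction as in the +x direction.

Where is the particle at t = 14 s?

639 m

On each constant-a segment, Δv = aΔt and Δx = v₀Δt + ½aΔt²; chain segment to segment.
0–2 s: v starts 7 m/s; Δx = 7·2 + ½·11·2² = 36 m; v ends 29 m/s.
2–4 s: v starts 29 m/s; Δx = 29·2 + ½·-2·2² = 54 m; v ends 25 m/s.
4–9 s: v starts 25 m/s; Δx = 25·5 + ½·11·5² = 262.5 m; v ends 80 m/s.
9–14 s: v starts 80 m/s; Δx = 80·5 + ½·-9·5² = 287.5 m; v ends 35 m/s.
x(14) = -1 + Σ Δx = 639 m.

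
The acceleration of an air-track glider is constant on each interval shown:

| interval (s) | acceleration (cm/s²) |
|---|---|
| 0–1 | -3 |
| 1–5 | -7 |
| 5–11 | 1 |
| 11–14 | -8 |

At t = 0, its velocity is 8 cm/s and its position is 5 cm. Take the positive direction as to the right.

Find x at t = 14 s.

On each constant-a segment, Δv = aΔt and Δx = v₀Δt + ½aΔt²; chain segment to segment.
0–1 s: v starts 8 cm/s; Δx = 8·1 + ½·-3·1² = 6.5 cm; v ends 5 cm/s.
1–5 s: v starts 5 cm/s; Δx = 5·4 + ½·-7·4² = -36 cm; v ends -23 cm/s.
5–11 s: v starts -23 cm/s; Δx = -23·6 + ½·1·6² = -120 cm; v ends -17 cm/s.
11–14 s: v starts -17 cm/s; Δx = -17·3 + ½·-8·3² = -87 cm; v ends -41 cm/s.
x(14) = 5 + Σ Δx = -231.5 cm.

-231.5 cm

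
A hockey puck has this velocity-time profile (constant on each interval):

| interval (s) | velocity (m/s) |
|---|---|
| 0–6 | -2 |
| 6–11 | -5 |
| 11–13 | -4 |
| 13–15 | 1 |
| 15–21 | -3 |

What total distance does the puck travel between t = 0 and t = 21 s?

Distance (not displacement) is the total path length: add the absolute areas under v-t.
0–6 s: |-2| × 6 = 12 m
6–11 s: |-5| × 5 = 25 m
11–13 s: |-4| × 2 = 8 m
13–15 s: |1| × 2 = 2 m
15–21 s: |-3| × 6 = 18 m
Total distance = 65 m

65 m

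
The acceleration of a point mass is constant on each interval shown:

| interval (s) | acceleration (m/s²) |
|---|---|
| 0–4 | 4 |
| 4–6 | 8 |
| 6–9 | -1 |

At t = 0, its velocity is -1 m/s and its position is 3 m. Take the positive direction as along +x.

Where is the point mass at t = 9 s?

165.5 m

On each constant-a segment, Δv = aΔt and Δx = v₀Δt + ½aΔt²; chain segment to segment.
0–4 s: v starts -1 m/s; Δx = -1·4 + ½·4·4² = 28 m; v ends 15 m/s.
4–6 s: v starts 15 m/s; Δx = 15·2 + ½·8·2² = 46 m; v ends 31 m/s.
6–9 s: v starts 31 m/s; Δx = 31·3 + ½·-1·3² = 88.5 m; v ends 28 m/s.
x(9) = 3 + Σ Δx = 165.5 m.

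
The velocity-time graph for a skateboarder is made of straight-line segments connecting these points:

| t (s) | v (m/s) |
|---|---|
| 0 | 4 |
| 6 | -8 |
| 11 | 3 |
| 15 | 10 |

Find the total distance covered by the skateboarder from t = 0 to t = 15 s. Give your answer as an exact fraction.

Distance (not displacement) is the total path length: add the absolute areas under v-t.
0–6 s: v = 0 at t = 2 s; triangle areas 4 + 16 = 20 m
6–11 s: v = 0 at t = 106/11 s; triangle areas 160/11 + 45/22 = 365/22 m
11–15 s: |½(3 + 10)(4)| = 26 m
Total distance = 1377/22 m

1377/22 m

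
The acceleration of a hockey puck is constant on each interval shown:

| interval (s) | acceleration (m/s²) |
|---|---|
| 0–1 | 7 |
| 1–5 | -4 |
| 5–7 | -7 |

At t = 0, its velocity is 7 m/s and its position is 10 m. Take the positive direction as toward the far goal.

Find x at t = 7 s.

On each constant-a segment, Δv = aΔt and Δx = v₀Δt + ½aΔt²; chain segment to segment.
0–1 s: v starts 7 m/s; Δx = 7·1 + ½·7·1² = 10.5 m; v ends 14 m/s.
1–5 s: v starts 14 m/s; Δx = 14·4 + ½·-4·4² = 24 m; v ends -2 m/s.
5–7 s: v starts -2 m/s; Δx = -2·2 + ½·-7·2² = -18 m; v ends -16 m/s.
x(7) = 10 + Σ Δx = 26.5 m.

26.5 m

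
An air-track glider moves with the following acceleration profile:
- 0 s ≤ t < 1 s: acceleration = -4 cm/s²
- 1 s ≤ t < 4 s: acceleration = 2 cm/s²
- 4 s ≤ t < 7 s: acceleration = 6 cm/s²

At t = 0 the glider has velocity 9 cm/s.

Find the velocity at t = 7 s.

29 cm/s

Δv equals the area under the a-t graph; then v = v₀ + Δv.
0–1 s: -4 × 1 = -4 cm/s
1–4 s: 2 × 3 = 6 cm/s
4–7 s: 6 × 3 = 18 cm/s
Δv = 20 cm/s, so v(7) = 9 + (20) = 29 cm/s.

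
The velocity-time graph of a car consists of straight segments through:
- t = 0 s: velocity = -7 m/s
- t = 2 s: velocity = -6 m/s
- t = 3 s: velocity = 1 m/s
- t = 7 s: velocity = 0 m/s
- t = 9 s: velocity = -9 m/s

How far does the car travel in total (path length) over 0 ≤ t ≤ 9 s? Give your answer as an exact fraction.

Distance (not displacement) is the total path length: add the absolute areas under v-t.
0–2 s: |½(-7 + -6)(2)| = 13 m
2–3 s: v = 0 at t = 20/7 s; triangle areas 18/7 + 1/14 = 37/14 m
3–7 s: |½(1 + 0)(4)| = 2 m
7–9 s: |½(0 + -9)(2)| = 9 m
Total distance = 373/14 m

373/14 m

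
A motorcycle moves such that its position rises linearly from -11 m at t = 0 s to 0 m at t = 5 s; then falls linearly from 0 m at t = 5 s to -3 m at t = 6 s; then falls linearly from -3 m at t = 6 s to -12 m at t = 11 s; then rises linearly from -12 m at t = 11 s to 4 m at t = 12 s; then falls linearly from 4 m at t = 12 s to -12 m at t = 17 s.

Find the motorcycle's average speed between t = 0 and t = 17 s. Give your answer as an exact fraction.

Average speed = (total path length)/(elapsed time); on a piecewise-linear x-t graph the path length is Σ|Δx|.
0–5 s: |Δx| = |0 − -11| = 11 m
5–6 s: |Δx| = |-3 − 0| = 3 m
6–11 s: |Δx| = |-12 − -3| = 9 m
11–12 s: |Δx| = |4 − -12| = 16 m
12–17 s: |Δx| = |-12 − 4| = 16 m
Total path = 55 m; average speed = 55/17 = 55/17 m/s.

55/17 m/s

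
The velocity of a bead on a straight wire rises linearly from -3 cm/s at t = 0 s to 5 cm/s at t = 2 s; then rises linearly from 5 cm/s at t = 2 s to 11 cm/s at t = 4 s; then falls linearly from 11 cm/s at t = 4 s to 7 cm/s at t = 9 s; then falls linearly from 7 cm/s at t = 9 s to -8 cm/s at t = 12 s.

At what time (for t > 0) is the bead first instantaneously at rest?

t = 0.75 s

v changes sign on 0–2 s (from -3 to 5); the graph is linear there, so v = 0 at t = 0 + (3)·(2 − 0)/(5 − -3) = 0.75 s.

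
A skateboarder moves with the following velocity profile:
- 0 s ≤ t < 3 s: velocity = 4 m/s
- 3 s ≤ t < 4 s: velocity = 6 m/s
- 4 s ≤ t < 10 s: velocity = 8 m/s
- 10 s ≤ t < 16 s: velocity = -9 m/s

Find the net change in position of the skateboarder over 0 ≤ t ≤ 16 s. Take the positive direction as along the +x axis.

12 m

Displacement is the signed area under the v-t curve.
0–3 s: 4 × 3 = 12 m
3–4 s: 6 × 1 = 6 m
4–10 s: 8 × 6 = 48 m
10–16 s: -9 × 6 = -54 m
Net displacement = 12 m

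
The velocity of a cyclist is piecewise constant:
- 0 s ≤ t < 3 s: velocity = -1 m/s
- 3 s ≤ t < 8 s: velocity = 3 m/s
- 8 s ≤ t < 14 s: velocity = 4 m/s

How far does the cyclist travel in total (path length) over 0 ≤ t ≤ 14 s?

Total distance travelled is ∫|v| dt — sum the magnitudes of each area piece.
0–3 s: |-1| × 3 = 3 m
3–8 s: |3| × 5 = 15 m
8–14 s: |4| × 6 = 24 m
Total distance = 42 m

42 m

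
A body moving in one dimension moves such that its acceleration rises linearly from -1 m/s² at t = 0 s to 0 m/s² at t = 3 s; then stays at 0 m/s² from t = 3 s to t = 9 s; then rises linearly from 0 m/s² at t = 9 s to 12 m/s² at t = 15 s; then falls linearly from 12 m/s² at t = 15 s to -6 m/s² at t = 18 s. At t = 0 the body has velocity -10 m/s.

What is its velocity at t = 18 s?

Δv equals the area under the a-t graph; then v = v₀ + Δv.
0–3 s: ½(-1 + 0)(3) = -1.5 m/s
3–9 s: 0 × 6 = 0 m/s
9–15 s: ½(0 + 12)(6) = 36 m/s
15–18 s: ½(12 + -6)(3) = 9 m/s
Δv = 43.5 m/s, so v(18) = -10 + (43.5) = 33.5 m/s.

33.5 m/s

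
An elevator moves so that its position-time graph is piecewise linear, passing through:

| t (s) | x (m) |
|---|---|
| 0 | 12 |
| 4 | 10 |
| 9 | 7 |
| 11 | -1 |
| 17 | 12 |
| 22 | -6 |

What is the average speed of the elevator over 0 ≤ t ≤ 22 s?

Average speed = (total path length)/(elapsed time); on a piecewise-linear x-t graph the path length is Σ|Δx|.
0–4 s: |Δx| = |10 − 12| = 2 m
4–9 s: |Δx| = |7 − 10| = 3 m
9–11 s: |Δx| = |-1 − 7| = 8 m
11–17 s: |Δx| = |12 − -1| = 13 m
17–22 s: |Δx| = |-6 − 12| = 18 m
Total path = 44 m; average speed = 44/22 = 2 m/s.

2 m/s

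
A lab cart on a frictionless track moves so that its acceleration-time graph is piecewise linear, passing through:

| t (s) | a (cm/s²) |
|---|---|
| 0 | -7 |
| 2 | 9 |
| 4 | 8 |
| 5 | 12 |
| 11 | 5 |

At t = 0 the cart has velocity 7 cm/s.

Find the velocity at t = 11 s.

87 cm/s

Δv equals the area under the a-t graph; then v = v₀ + Δv.
0–2 s: ½(-7 + 9)(2) = 2 cm/s
2–4 s: ½(9 + 8)(2) = 17 cm/s
4–5 s: ½(8 + 12)(1) = 10 cm/s
5–11 s: ½(12 + 5)(6) = 51 cm/s
Δv = 80 cm/s, so v(11) = 7 + (80) = 87 cm/s.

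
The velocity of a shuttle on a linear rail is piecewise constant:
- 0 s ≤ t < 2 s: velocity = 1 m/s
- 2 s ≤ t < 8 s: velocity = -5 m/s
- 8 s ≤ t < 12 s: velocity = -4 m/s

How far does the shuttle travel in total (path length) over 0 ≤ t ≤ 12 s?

48 m

Total distance travelled is ∫|v| dt — sum the magnitudes of each area piece.
0–2 s: |1| × 2 = 2 m
2–8 s: |-5| × 6 = 30 m
8–12 s: |-4| × 4 = 16 m
Total distance = 48 m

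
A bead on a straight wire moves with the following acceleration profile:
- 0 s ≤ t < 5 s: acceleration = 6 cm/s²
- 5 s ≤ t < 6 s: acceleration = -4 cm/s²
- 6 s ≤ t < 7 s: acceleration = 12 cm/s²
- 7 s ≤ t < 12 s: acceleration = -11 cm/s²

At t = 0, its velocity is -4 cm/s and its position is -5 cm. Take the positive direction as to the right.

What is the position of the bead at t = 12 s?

134.5 cm

On each constant-a segment, Δv = aΔt and Δx = v₀Δt + ½aΔt²; chain segment to segment.
0–5 s: v starts -4 cm/s; Δx = -4·5 + ½·6·5² = 55 cm; v ends 26 cm/s.
5–6 s: v starts 26 cm/s; Δx = 26·1 + ½·-4·1² = 24 cm; v ends 22 cm/s.
6–7 s: v starts 22 cm/s; Δx = 22·1 + ½·12·1² = 28 cm; v ends 34 cm/s.
7–12 s: v starts 34 cm/s; Δx = 34·5 + ½·-11·5² = 32.5 cm; v ends -21 cm/s.
x(12) = -5 + Σ Δx = 134.5 cm.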